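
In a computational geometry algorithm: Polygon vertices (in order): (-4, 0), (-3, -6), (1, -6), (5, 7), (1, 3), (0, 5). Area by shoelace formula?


Shoelace sum: ((-4)*(-6) - (-3)*0) + ((-3)*(-6) - 1*(-6)) + (1*7 - 5*(-6)) + (5*3 - 1*7) + (1*5 - 0*3) + (0*0 - (-4)*5)
= 118
Area = |118|/2 = 59

59


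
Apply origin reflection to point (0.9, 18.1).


Reflection over origin: (x,y) -> (-x,-y)
(0.9, 18.1) -> (-0.9, -18.1)

(-0.9, -18.1)


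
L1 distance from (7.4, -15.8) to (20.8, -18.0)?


|7.4-20.8| + |(-15.8)-(-18)| = 13.4 + 2.2 = 15.6

15.6


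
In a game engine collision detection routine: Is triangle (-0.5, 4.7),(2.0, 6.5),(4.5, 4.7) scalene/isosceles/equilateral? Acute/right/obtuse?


Side lengths squared: AB^2=9.49, BC^2=9.49, CA^2=25
Sorted: [9.49, 9.49, 25]
By sides: Isosceles, By angles: Obtuse

Isosceles, Obtuse


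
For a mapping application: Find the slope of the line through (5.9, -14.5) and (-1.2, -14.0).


slope = (y2-y1)/(x2-x1) = ((-14)-(-14.5))/((-1.2)-5.9) = 0.5/(-7.1) = -0.0704

-0.0704


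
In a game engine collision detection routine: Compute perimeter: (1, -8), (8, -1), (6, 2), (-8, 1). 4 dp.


Sides: (1, -8)->(8, -1): sqrt(98) = 9.899495, (8, -1)->(6, 2): sqrt(13) = 3.605551, (6, 2)->(-8, 1): sqrt(197) = 14.035669, (-8, 1)->(1, -8): sqrt(162) = 12.727922
Sum = 40.268637
Perimeter = 40.2686

40.2686


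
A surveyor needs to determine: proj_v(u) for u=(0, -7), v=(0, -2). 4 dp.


u.v = 14, |v| = sqrt(4) = 2
Scalar projection = u.v / |v| = 14 / sqrt(4) = 7

7


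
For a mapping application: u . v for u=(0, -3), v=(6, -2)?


u . v = u_x*v_x + u_y*v_y = 0*6 + (-3)*(-2)
= 0 + 6 = 6

6


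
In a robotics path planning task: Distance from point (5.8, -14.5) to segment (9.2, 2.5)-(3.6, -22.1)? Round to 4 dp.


Project P onto AB: t = 0.6869 (clamped to [0,1])
Closest point on segment: (5.3532, -14.3983)
Distance: 0.4582

0.4582


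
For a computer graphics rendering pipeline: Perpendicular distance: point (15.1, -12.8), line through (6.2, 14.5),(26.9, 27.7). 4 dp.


|cross product| = 682.59
|line direction| = sqrt(602.73) = 24.5506
Distance = 682.59/sqrt(602.73) = 27.8034

27.8034


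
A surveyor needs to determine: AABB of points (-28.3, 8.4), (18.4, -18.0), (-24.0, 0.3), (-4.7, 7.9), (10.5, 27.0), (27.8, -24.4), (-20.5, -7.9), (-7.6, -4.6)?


x range: [-28.3, 27.8]
y range: [-24.4, 27]
Bounding box: (-28.3,-24.4) to (27.8,27)

(-28.3,-24.4) to (27.8,27)


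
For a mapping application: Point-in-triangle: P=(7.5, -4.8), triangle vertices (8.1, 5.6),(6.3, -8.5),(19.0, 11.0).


Cross products: AB x AP = 10.26, BC x BP = 23.59, CA x CP = 110.12
All same sign? yes

Yes, inside


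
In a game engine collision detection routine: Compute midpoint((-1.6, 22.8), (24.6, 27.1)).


M = (((-1.6)+24.6)/2, (22.8+27.1)/2)
= (11.5, 24.95)

(11.5, 24.95)


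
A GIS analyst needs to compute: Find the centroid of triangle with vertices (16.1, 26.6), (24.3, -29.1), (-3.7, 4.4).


Centroid = ((x_A+x_B+x_C)/3, (y_A+y_B+y_C)/3)
= ((16.1+24.3+(-3.7))/3, (26.6+(-29.1)+4.4)/3)
= (12.2333, 0.6333)

(12.2333, 0.6333)


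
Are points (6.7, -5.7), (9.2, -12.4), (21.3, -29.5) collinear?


Cross product: (9.2-6.7)*((-29.5)-(-5.7)) - ((-12.4)-(-5.7))*(21.3-6.7)
= 38.32

No, not collinear


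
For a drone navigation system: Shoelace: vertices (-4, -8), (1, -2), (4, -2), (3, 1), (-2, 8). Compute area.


Shoelace sum: ((-4)*(-2) - 1*(-8)) + (1*(-2) - 4*(-2)) + (4*1 - 3*(-2)) + (3*8 - (-2)*1) + ((-2)*(-8) - (-4)*8)
= 106
Area = |106|/2 = 53

53


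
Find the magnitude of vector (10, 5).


|u| = sqrt(10^2 + 5^2) = sqrt(125) = 11.1803

11.1803


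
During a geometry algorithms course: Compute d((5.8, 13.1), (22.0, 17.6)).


dx=16.2, dy=4.5
d^2 = 16.2^2 + 4.5^2 = 282.69
d = sqrt(282.69) = 16.8134

16.8134


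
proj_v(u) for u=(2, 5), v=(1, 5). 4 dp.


u.v = 27, |v| = sqrt(26) = 5.099
Scalar projection = u.v / |v| = 27 / sqrt(26) = 5.2951

5.2951


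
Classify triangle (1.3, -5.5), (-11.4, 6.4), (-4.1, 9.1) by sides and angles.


Side lengths squared: AB^2=302.9, BC^2=60.58, CA^2=242.32
Sorted: [60.58, 242.32, 302.9]
By sides: Scalene, By angles: Right

Scalene, Right


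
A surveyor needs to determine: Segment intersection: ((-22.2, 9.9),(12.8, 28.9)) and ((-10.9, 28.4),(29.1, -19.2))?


Cross products: d1=-1277.88, d2=1148.12, d3=432.8, d4=-1993.2
d1*d2 < 0 and d3*d4 < 0? yes

Yes, they intersect


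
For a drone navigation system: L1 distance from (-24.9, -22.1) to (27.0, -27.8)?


|(-24.9)-27| + |(-22.1)-(-27.8)| = 51.9 + 5.7 = 57.6

57.6


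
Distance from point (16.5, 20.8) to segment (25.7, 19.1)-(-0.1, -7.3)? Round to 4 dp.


Project P onto AB: t = 0.1413 (clamped to [0,1])
Closest point on segment: (22.0555, 15.3708)
Distance: 7.7679

7.7679


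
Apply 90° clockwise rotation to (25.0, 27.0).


90° CW: (x,y) -> (y, -x)
(25,27) -> (27, -25)

(27, -25)


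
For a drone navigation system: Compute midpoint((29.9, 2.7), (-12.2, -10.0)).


M = ((29.9+(-12.2))/2, (2.7+(-10))/2)
= (8.85, -3.65)

(8.85, -3.65)


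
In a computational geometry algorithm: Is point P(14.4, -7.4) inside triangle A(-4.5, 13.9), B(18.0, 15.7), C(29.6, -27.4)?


Cross products: AB x AP = -513.27, BC x BP = -423.12, CA x CP = -54.24
All same sign? yes

Yes, inside


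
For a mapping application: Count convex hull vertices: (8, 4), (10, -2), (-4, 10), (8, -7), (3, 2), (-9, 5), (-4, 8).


Convex hull vertices (CCW): (-9, 5), (8, -7), (10, -2), (8, 4), (-4, 10)
Count = 5

5


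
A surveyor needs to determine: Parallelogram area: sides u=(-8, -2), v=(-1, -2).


|u x v| = |(-8)*(-2) - (-2)*(-1)|
= |16 - 2| = 14

14


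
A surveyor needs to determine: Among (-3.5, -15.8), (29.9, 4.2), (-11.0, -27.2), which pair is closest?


d(P0,P1) = 38.9302, d(P0,P2) = 13.6459, d(P1,P2) = 51.5633
Closest: P0 and P2

Closest pair: (-3.5, -15.8) and (-11.0, -27.2), distance = 13.6459


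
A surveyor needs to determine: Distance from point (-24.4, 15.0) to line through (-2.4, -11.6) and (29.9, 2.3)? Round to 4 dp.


|cross product| = 1164.98
|line direction| = sqrt(1236.5) = 35.1639
Distance = 1164.98/sqrt(1236.5) = 33.13

33.13


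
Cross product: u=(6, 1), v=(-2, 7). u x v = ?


u x v = u_x*v_y - u_y*v_x = 6*7 - 1*(-2)
= 42 - (-2) = 44

44


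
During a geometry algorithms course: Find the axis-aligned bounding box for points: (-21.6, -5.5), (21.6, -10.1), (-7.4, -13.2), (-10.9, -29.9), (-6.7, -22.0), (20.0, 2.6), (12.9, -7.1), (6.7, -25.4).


x range: [-21.6, 21.6]
y range: [-29.9, 2.6]
Bounding box: (-21.6,-29.9) to (21.6,2.6)

(-21.6,-29.9) to (21.6,2.6)


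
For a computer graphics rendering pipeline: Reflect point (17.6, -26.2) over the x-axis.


Reflection over x-axis: (x,y) -> (x,-y)
(17.6, -26.2) -> (17.6, 26.2)

(17.6, 26.2)


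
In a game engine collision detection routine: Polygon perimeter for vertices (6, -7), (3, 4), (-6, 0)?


Sides: (6, -7)->(3, 4): sqrt(130) = 11.401754, (3, 4)->(-6, 0): sqrt(97) = 9.848858, (-6, 0)->(6, -7): sqrt(193) = 13.892444
Sum = 35.143056
Perimeter = 35.1431

35.1431


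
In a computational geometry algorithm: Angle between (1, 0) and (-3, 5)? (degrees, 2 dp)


u.v = -3, |u| = sqrt(1) = 1, |v| = sqrt(34) = 5.831
cos(theta) = u.v/(|u||v|) = -3/sqrt(34) = -0.514496
theta = acos(-0.514496) = 120.96 degrees

120.96 degrees


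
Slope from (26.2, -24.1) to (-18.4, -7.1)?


slope = (y2-y1)/(x2-x1) = ((-7.1)-(-24.1))/((-18.4)-26.2) = 17/(-44.6) = -0.3812

-0.3812


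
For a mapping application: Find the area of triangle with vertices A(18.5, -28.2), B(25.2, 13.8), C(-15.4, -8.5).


Area = |x_A(y_B-y_C) + x_B(y_C-y_A) + x_C(y_A-y_B)|/2
= |412.55 + 496.44 + 646.8|/2
= 1555.79/2 = 777.895

777.895


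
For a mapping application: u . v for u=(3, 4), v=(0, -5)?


u . v = u_x*v_x + u_y*v_y = 3*0 + 4*(-5)
= 0 + (-20) = -20

-20


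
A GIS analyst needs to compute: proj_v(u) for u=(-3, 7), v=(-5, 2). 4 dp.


u.v = 29, |v| = sqrt(29) = 5.3852
Scalar projection = u.v / |v| = 29 / sqrt(29) = 5.3852

5.3852


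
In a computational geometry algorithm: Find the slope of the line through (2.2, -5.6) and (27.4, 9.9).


slope = (y2-y1)/(x2-x1) = (9.9-(-5.6))/(27.4-2.2) = 15.5/25.2 = 0.6151

0.6151


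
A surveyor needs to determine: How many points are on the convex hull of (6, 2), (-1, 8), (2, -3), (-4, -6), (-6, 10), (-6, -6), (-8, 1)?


Convex hull vertices (CCW): (-8, 1), (-6, -6), (-4, -6), (2, -3), (6, 2), (-1, 8), (-6, 10)
Count = 7

7


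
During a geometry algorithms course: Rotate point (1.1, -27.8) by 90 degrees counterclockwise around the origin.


90° CCW: (x,y) -> (-y, x)
(1.1,-27.8) -> (27.8, 1.1)

(27.8, 1.1)


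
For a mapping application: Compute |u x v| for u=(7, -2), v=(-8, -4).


|u x v| = |7*(-4) - (-2)*(-8)|
= |(-28) - 16| = 44

44


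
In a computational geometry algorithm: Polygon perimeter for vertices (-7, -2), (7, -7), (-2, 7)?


Sides: (-7, -2)->(7, -7): sqrt(221) = 14.866069, (7, -7)->(-2, 7): sqrt(277) = 16.643317, (-2, 7)->(-7, -2): sqrt(106) = 10.29563
Sum = 41.805016
Perimeter = 41.805

41.805


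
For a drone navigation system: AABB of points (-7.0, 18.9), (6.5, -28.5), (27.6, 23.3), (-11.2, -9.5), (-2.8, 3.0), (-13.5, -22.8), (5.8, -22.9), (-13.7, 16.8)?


x range: [-13.7, 27.6]
y range: [-28.5, 23.3]
Bounding box: (-13.7,-28.5) to (27.6,23.3)

(-13.7,-28.5) to (27.6,23.3)


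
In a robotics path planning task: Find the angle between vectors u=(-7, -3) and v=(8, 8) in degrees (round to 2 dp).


u.v = -80, |u| = sqrt(58) = 7.6158, |v| = sqrt(128) = 11.3137
cos(theta) = u.v/(|u||v|) = -80/sqrt(7424) = -0.928477
theta = acos(-0.928477) = 158.2 degrees

158.2 degrees


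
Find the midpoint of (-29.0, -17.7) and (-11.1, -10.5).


M = (((-29)+(-11.1))/2, ((-17.7)+(-10.5))/2)
= (-20.05, -14.1)

(-20.05, -14.1)


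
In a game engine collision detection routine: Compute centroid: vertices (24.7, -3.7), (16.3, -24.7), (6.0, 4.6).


Centroid = ((x_A+x_B+x_C)/3, (y_A+y_B+y_C)/3)
= ((24.7+16.3+6)/3, ((-3.7)+(-24.7)+4.6)/3)
= (15.6667, -7.9333)

(15.6667, -7.9333)


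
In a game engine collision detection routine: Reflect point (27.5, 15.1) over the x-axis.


Reflection over x-axis: (x,y) -> (x,-y)
(27.5, 15.1) -> (27.5, -15.1)

(27.5, -15.1)


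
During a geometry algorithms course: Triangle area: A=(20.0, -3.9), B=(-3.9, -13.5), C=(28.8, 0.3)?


Area = |x_A(y_B-y_C) + x_B(y_C-y_A) + x_C(y_A-y_B)|/2
= |(-276) + (-16.38) + 276.48|/2
= 15.9/2 = 7.95

7.95


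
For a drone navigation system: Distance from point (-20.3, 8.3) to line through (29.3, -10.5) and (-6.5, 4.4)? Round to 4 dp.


|cross product| = 66
|line direction| = sqrt(1503.65) = 38.7769
Distance = 66/sqrt(1503.65) = 1.702

1.702


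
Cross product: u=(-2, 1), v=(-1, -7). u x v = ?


u x v = u_x*v_y - u_y*v_x = (-2)*(-7) - 1*(-1)
= 14 - (-1) = 15

15


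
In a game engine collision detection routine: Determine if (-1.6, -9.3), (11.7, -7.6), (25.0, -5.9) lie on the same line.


Cross product: (11.7-(-1.6))*((-5.9)-(-9.3)) - ((-7.6)-(-9.3))*(25-(-1.6))
= 0

Yes, collinear


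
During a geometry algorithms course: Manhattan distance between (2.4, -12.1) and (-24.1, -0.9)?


|2.4-(-24.1)| + |(-12.1)-(-0.9)| = 26.5 + 11.2 = 37.7

37.7


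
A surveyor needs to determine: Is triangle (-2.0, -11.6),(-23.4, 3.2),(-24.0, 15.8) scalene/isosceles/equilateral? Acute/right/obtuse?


Side lengths squared: AB^2=677, BC^2=159.12, CA^2=1234.76
Sorted: [159.12, 677, 1234.76]
By sides: Scalene, By angles: Obtuse

Scalene, Obtuse


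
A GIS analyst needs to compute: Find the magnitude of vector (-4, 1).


|u| = sqrt((-4)^2 + 1^2) = sqrt(17) = 4.1231

4.1231


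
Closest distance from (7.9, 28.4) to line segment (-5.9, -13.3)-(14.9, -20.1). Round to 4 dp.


Project P onto AB: t = 0.0073 (clamped to [0,1])
Closest point on segment: (-5.7488, -13.3494)
Distance: 43.9239

43.9239


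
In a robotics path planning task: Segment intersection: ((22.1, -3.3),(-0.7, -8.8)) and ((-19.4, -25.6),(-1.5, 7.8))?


Cross products: d1=-986.93, d2=-323.86, d3=280.19, d4=-382.88
d1*d2 < 0 and d3*d4 < 0? no

No, they don't intersect


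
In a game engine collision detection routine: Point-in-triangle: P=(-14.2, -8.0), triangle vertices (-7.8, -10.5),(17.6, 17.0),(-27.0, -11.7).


Cross products: AB x AP = 239.5, BC x BP = 202.34, CA x CP = 55.68
All same sign? yes

Yes, inside


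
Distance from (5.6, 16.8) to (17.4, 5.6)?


dx=11.8, dy=-11.2
d^2 = 11.8^2 + (-11.2)^2 = 264.68
d = sqrt(264.68) = 16.269

16.269


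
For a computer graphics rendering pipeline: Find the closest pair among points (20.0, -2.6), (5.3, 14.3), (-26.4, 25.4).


d(P0,P1) = 22.3987, d(P0,P2) = 54.1937, d(P1,P2) = 33.5872
Closest: P0 and P1

Closest pair: (20.0, -2.6) and (5.3, 14.3), distance = 22.3987


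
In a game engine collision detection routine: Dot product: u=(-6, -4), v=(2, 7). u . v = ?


u . v = u_x*v_x + u_y*v_y = (-6)*2 + (-4)*7
= (-12) + (-28) = -40

-40


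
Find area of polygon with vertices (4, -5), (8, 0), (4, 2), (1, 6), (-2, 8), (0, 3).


Shoelace sum: (4*0 - 8*(-5)) + (8*2 - 4*0) + (4*6 - 1*2) + (1*8 - (-2)*6) + ((-2)*3 - 0*8) + (0*(-5) - 4*3)
= 80
Area = |80|/2 = 40

40


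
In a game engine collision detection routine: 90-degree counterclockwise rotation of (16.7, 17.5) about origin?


90° CCW: (x,y) -> (-y, x)
(16.7,17.5) -> (-17.5, 16.7)

(-17.5, 16.7)


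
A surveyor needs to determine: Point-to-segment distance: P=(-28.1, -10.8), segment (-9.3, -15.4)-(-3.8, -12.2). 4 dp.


Project P onto AB: t = 0 (clamped to [0,1])
Closest point on segment: (-9.3, -15.4)
Distance: 19.3546

19.3546


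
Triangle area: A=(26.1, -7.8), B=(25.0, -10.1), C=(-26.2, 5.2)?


Area = |x_A(y_B-y_C) + x_B(y_C-y_A) + x_C(y_A-y_B)|/2
= |(-399.33) + 325 + (-60.26)|/2
= 134.59/2 = 67.295

67.295


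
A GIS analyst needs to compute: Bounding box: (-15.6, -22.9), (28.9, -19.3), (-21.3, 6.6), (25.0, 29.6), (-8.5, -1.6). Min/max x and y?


x range: [-21.3, 28.9]
y range: [-22.9, 29.6]
Bounding box: (-21.3,-22.9) to (28.9,29.6)

(-21.3,-22.9) to (28.9,29.6)


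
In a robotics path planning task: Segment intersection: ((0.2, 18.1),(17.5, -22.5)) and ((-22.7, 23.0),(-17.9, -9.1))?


Cross products: d1=711.57, d2=1072.02, d3=-844.97, d4=-1205.42
d1*d2 < 0 and d3*d4 < 0? no

No, they don't intersect


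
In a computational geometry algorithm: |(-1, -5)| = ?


|u| = sqrt((-1)^2 + (-5)^2) = sqrt(26) = 5.099

5.099


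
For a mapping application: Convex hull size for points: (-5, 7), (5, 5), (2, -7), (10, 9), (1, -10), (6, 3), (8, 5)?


Convex hull vertices (CCW): (-5, 7), (1, -10), (10, 9)
Count = 3

3


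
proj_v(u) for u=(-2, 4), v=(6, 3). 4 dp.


u.v = 0, |v| = sqrt(45) = 6.7082
Scalar projection = u.v / |v| = 0 / sqrt(45) = 0

0


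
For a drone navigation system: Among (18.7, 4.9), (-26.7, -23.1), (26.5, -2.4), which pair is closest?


d(P0,P1) = 53.34, d(P0,P2) = 10.6832, d(P1,P2) = 57.0853
Closest: P0 and P2

Closest pair: (18.7, 4.9) and (26.5, -2.4), distance = 10.6832


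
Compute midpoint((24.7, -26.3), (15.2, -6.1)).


M = ((24.7+15.2)/2, ((-26.3)+(-6.1))/2)
= (19.95, -16.2)

(19.95, -16.2)


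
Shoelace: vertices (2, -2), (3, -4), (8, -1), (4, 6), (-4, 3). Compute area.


Shoelace sum: (2*(-4) - 3*(-2)) + (3*(-1) - 8*(-4)) + (8*6 - 4*(-1)) + (4*3 - (-4)*6) + ((-4)*(-2) - 2*3)
= 117
Area = |117|/2 = 58.5

58.5


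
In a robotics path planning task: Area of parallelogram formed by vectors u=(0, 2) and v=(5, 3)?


|u x v| = |0*3 - 2*5|
= |0 - 10| = 10

10


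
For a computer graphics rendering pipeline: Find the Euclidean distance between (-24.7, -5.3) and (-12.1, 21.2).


dx=12.6, dy=26.5
d^2 = 12.6^2 + 26.5^2 = 861.01
d = sqrt(861.01) = 29.343

29.343


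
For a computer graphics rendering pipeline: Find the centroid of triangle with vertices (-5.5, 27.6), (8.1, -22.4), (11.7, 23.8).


Centroid = ((x_A+x_B+x_C)/3, (y_A+y_B+y_C)/3)
= (((-5.5)+8.1+11.7)/3, (27.6+(-22.4)+23.8)/3)
= (4.7667, 9.6667)

(4.7667, 9.6667)


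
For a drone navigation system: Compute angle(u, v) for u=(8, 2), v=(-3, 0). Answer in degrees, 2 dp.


u.v = -24, |u| = sqrt(68) = 8.2462, |v| = sqrt(9) = 3
cos(theta) = u.v/(|u||v|) = -24/sqrt(612) = -0.970143
theta = acos(-0.970143) = 165.96 degrees

165.96 degrees


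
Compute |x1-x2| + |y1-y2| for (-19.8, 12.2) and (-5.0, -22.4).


|(-19.8)-(-5)| + |12.2-(-22.4)| = 14.8 + 34.6 = 49.4

49.4


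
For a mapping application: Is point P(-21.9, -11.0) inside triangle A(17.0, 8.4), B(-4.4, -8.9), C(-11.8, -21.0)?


Cross products: AB x AP = -257.81, BC x BP = -196.21, CA x CP = 584.94
All same sign? no

No, outside


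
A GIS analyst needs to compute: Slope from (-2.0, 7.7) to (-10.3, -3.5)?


slope = (y2-y1)/(x2-x1) = ((-3.5)-7.7)/((-10.3)-(-2)) = (-11.2)/(-8.3) = 1.3494

1.3494


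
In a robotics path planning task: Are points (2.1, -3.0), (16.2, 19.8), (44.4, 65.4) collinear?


Cross product: (16.2-2.1)*(65.4-(-3)) - (19.8-(-3))*(44.4-2.1)
= 0

Yes, collinear


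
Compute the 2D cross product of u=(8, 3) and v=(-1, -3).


u x v = u_x*v_y - u_y*v_x = 8*(-3) - 3*(-1)
= (-24) - (-3) = -21

-21


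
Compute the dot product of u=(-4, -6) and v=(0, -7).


u . v = u_x*v_x + u_y*v_y = (-4)*0 + (-6)*(-7)
= 0 + 42 = 42

42


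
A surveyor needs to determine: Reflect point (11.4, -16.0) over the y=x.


Reflection over y=x: (x,y) -> (y,x)
(11.4, -16) -> (-16, 11.4)

(-16, 11.4)


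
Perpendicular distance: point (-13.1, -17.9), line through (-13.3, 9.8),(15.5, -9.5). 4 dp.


|cross product| = 793.9
|line direction| = sqrt(1201.93) = 34.6689
Distance = 793.9/sqrt(1201.93) = 22.8995

22.8995


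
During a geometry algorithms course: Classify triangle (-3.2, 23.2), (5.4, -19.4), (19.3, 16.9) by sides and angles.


Side lengths squared: AB^2=1888.72, BC^2=1510.9, CA^2=545.94
Sorted: [545.94, 1510.9, 1888.72]
By sides: Scalene, By angles: Acute

Scalene, Acute


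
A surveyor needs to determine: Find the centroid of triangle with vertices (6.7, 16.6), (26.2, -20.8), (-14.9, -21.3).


Centroid = ((x_A+x_B+x_C)/3, (y_A+y_B+y_C)/3)
= ((6.7+26.2+(-14.9))/3, (16.6+(-20.8)+(-21.3))/3)
= (6, -8.5)

(6, -8.5)


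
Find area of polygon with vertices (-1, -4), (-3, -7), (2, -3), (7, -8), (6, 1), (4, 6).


Shoelace sum: ((-1)*(-7) - (-3)*(-4)) + ((-3)*(-3) - 2*(-7)) + (2*(-8) - 7*(-3)) + (7*1 - 6*(-8)) + (6*6 - 4*1) + (4*(-4) - (-1)*6)
= 100
Area = |100|/2 = 50

50


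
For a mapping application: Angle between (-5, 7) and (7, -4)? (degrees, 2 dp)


u.v = -63, |u| = sqrt(74) = 8.6023, |v| = sqrt(65) = 8.0623
cos(theta) = u.v/(|u||v|) = -63/sqrt(4810) = -0.908381
theta = acos(-0.908381) = 155.28 degrees

155.28 degrees


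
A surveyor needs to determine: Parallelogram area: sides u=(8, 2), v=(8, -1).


|u x v| = |8*(-1) - 2*8|
= |(-8) - 16| = 24

24


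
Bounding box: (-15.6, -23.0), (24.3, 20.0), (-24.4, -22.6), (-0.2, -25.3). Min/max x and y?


x range: [-24.4, 24.3]
y range: [-25.3, 20]
Bounding box: (-24.4,-25.3) to (24.3,20)

(-24.4,-25.3) to (24.3,20)


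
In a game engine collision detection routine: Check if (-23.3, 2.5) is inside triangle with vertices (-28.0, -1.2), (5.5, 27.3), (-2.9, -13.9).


Cross products: AB x AP = -10, BC x BP = -978.24, CA x CP = -152.56
All same sign? yes

Yes, inside


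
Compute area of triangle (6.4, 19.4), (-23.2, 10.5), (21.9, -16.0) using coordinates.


Area = |x_A(y_B-y_C) + x_B(y_C-y_A) + x_C(y_A-y_B)|/2
= |169.6 + 821.28 + 194.91|/2
= 1185.79/2 = 592.895

592.895


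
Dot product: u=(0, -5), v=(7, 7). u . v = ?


u . v = u_x*v_x + u_y*v_y = 0*7 + (-5)*7
= 0 + (-35) = -35

-35


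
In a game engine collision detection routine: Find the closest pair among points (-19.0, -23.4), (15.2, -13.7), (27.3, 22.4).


d(P0,P1) = 35.549, d(P0,P2) = 65.1255, d(P1,P2) = 38.0739
Closest: P0 and P1

Closest pair: (-19.0, -23.4) and (15.2, -13.7), distance = 35.549


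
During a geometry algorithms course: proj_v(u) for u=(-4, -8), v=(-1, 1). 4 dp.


u.v = -4, |v| = sqrt(2) = 1.4142
Scalar projection = u.v / |v| = -4 / sqrt(2) = -2.8284

-2.8284


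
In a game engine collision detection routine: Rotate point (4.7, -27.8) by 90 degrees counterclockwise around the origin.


90° CCW: (x,y) -> (-y, x)
(4.7,-27.8) -> (27.8, 4.7)

(27.8, 4.7)


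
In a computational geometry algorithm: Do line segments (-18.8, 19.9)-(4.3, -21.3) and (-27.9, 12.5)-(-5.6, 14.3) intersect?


Cross products: d1=148.64, d2=-811.7, d3=-545.86, d4=414.48
d1*d2 < 0 and d3*d4 < 0? yes

Yes, they intersect


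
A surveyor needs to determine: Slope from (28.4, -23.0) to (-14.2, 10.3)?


slope = (y2-y1)/(x2-x1) = (10.3-(-23))/((-14.2)-28.4) = 33.3/(-42.6) = -0.7817

-0.7817


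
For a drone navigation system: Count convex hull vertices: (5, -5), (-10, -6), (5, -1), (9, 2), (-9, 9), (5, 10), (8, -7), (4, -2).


Convex hull vertices (CCW): (-10, -6), (8, -7), (9, 2), (5, 10), (-9, 9)
Count = 5

5


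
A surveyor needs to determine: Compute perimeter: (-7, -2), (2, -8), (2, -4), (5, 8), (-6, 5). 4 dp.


Sides: (-7, -2)->(2, -8): sqrt(117) = 10.816654, (2, -8)->(2, -4): sqrt(16) = 4, (2, -4)->(5, 8): sqrt(153) = 12.369317, (5, 8)->(-6, 5): sqrt(130) = 11.401754, (-6, 5)->(-7, -2): sqrt(50) = 7.071068
Sum = 45.658793
Perimeter = 45.6588

45.6588


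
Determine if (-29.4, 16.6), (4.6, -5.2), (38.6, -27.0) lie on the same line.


Cross product: (4.6-(-29.4))*((-27)-16.6) - ((-5.2)-16.6)*(38.6-(-29.4))
= 0

Yes, collinear


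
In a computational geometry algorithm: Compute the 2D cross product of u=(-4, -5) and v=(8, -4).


u x v = u_x*v_y - u_y*v_x = (-4)*(-4) - (-5)*8
= 16 - (-40) = 56

56


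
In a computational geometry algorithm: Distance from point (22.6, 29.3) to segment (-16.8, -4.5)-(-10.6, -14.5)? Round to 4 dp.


Project P onto AB: t = 0 (clamped to [0,1])
Closest point on segment: (-16.8, -4.5)
Distance: 51.9115

51.9115


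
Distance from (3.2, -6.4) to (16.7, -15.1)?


dx=13.5, dy=-8.7
d^2 = 13.5^2 + (-8.7)^2 = 257.94
d = sqrt(257.94) = 16.0605

16.0605


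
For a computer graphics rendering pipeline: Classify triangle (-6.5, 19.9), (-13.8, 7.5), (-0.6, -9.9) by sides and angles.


Side lengths squared: AB^2=207.05, BC^2=477, CA^2=922.85
Sorted: [207.05, 477, 922.85]
By sides: Scalene, By angles: Obtuse

Scalene, Obtuse


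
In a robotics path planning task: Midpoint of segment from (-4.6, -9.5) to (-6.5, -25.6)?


M = (((-4.6)+(-6.5))/2, ((-9.5)+(-25.6))/2)
= (-5.55, -17.55)

(-5.55, -17.55)


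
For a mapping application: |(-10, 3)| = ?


|u| = sqrt((-10)^2 + 3^2) = sqrt(109) = 10.4403

10.4403


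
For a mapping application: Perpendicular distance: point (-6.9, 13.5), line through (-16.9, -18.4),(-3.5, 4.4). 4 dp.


|cross product| = 199.46
|line direction| = sqrt(699.4) = 26.4462
Distance = 199.46/sqrt(699.4) = 7.5421

7.5421


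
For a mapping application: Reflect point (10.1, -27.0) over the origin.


Reflection over origin: (x,y) -> (-x,-y)
(10.1, -27) -> (-10.1, 27)

(-10.1, 27)


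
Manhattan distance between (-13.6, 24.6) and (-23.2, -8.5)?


|(-13.6)-(-23.2)| + |24.6-(-8.5)| = 9.6 + 33.1 = 42.7

42.7


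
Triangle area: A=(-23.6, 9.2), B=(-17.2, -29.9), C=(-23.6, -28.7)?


Area = |x_A(y_B-y_C) + x_B(y_C-y_A) + x_C(y_A-y_B)|/2
= |28.32 + 651.88 + (-922.76)|/2
= 242.56/2 = 121.28

121.28


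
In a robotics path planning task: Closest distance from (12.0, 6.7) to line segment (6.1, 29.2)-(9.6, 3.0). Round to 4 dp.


Project P onto AB: t = 0.8733 (clamped to [0,1])
Closest point on segment: (9.1565, 6.3201)
Distance: 2.8688

2.8688


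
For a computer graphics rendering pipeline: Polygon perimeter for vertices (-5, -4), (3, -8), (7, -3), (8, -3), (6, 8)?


Sides: (-5, -4)->(3, -8): sqrt(80) = 8.944272, (3, -8)->(7, -3): sqrt(41) = 6.403124, (7, -3)->(8, -3): sqrt(1) = 1, (8, -3)->(6, 8): sqrt(125) = 11.18034, (6, 8)->(-5, -4): sqrt(265) = 16.278821
Sum = 43.806557
Perimeter = 43.8066

43.8066


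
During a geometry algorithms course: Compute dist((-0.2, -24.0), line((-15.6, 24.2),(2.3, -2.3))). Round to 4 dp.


|cross product| = 454.68
|line direction| = sqrt(1022.66) = 31.9791
Distance = 454.68/sqrt(1022.66) = 14.2181

14.2181


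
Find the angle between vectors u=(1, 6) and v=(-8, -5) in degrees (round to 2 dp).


u.v = -38, |u| = sqrt(37) = 6.0828, |v| = sqrt(89) = 9.434
cos(theta) = u.v/(|u||v|) = -38/sqrt(3293) = -0.662198
theta = acos(-0.662198) = 131.47 degrees

131.47 degrees


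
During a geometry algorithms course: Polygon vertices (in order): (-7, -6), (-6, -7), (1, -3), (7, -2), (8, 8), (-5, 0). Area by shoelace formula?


Shoelace sum: ((-7)*(-7) - (-6)*(-6)) + ((-6)*(-3) - 1*(-7)) + (1*(-2) - 7*(-3)) + (7*8 - 8*(-2)) + (8*0 - (-5)*8) + ((-5)*(-6) - (-7)*0)
= 199
Area = |199|/2 = 99.5

99.5


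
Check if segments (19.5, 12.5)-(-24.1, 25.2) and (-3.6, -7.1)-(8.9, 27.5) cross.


Cross products: d1=-554.26, d2=1113.05, d3=1147.93, d4=-519.38
d1*d2 < 0 and d3*d4 < 0? yes

Yes, they intersect


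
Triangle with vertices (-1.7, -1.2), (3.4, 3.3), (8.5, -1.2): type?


Side lengths squared: AB^2=46.26, BC^2=46.26, CA^2=104.04
Sorted: [46.26, 46.26, 104.04]
By sides: Isosceles, By angles: Obtuse

Isosceles, Obtuse


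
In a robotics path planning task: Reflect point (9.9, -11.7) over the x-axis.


Reflection over x-axis: (x,y) -> (x,-y)
(9.9, -11.7) -> (9.9, 11.7)

(9.9, 11.7)


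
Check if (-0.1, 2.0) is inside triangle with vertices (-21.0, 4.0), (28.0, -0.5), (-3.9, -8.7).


Cross products: AB x AP = -3.95, BC x BP = -310.17, CA x CP = -231.23
All same sign? yes

Yes, inside


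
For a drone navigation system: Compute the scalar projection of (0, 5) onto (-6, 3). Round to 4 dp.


u.v = 15, |v| = sqrt(45) = 6.7082
Scalar projection = u.v / |v| = 15 / sqrt(45) = 2.2361

2.2361


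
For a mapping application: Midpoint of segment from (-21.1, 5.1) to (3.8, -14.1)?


M = (((-21.1)+3.8)/2, (5.1+(-14.1))/2)
= (-8.65, -4.5)

(-8.65, -4.5)


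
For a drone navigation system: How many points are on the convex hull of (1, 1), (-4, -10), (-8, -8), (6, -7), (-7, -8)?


Convex hull vertices (CCW): (-8, -8), (-4, -10), (6, -7), (1, 1)
Count = 4

4


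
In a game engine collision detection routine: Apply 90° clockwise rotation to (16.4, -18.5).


90° CW: (x,y) -> (y, -x)
(16.4,-18.5) -> (-18.5, -16.4)

(-18.5, -16.4)


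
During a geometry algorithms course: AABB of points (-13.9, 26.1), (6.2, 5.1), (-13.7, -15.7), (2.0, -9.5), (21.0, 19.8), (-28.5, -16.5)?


x range: [-28.5, 21]
y range: [-16.5, 26.1]
Bounding box: (-28.5,-16.5) to (21,26.1)

(-28.5,-16.5) to (21,26.1)


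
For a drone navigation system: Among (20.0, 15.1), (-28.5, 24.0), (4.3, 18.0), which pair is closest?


d(P0,P1) = 49.3098, d(P0,P2) = 15.9656, d(P1,P2) = 33.3443
Closest: P0 and P2

Closest pair: (20.0, 15.1) and (4.3, 18.0), distance = 15.9656


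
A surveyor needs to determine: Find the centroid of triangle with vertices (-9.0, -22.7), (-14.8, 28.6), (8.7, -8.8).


Centroid = ((x_A+x_B+x_C)/3, (y_A+y_B+y_C)/3)
= (((-9)+(-14.8)+8.7)/3, ((-22.7)+28.6+(-8.8))/3)
= (-5.0333, -0.9667)

(-5.0333, -0.9667)


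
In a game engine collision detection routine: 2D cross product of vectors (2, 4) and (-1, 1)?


u x v = u_x*v_y - u_y*v_x = 2*1 - 4*(-1)
= 2 - (-4) = 6

6


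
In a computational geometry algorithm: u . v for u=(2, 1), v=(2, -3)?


u . v = u_x*v_x + u_y*v_y = 2*2 + 1*(-3)
= 4 + (-3) = 1

1


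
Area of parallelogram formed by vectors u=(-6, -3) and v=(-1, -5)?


|u x v| = |(-6)*(-5) - (-3)*(-1)|
= |30 - 3| = 27

27


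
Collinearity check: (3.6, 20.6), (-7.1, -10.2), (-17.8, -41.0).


Cross product: ((-7.1)-3.6)*((-41)-20.6) - ((-10.2)-20.6)*((-17.8)-3.6)
= 0

Yes, collinear


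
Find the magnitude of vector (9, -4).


|u| = sqrt(9^2 + (-4)^2) = sqrt(97) = 9.8489

9.8489


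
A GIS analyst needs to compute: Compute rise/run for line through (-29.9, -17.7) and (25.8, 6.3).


slope = (y2-y1)/(x2-x1) = (6.3-(-17.7))/(25.8-(-29.9)) = 24/55.7 = 0.4309

0.4309


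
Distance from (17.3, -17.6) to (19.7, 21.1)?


dx=2.4, dy=38.7
d^2 = 2.4^2 + 38.7^2 = 1503.45
d = sqrt(1503.45) = 38.7743

38.7743


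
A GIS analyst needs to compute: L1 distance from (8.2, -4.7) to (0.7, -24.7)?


|8.2-0.7| + |(-4.7)-(-24.7)| = 7.5 + 20 = 27.5

27.5


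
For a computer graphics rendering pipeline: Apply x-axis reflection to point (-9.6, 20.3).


Reflection over x-axis: (x,y) -> (x,-y)
(-9.6, 20.3) -> (-9.6, -20.3)

(-9.6, -20.3)


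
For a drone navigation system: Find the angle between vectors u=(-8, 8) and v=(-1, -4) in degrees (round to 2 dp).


u.v = -24, |u| = sqrt(128) = 11.3137, |v| = sqrt(17) = 4.1231
cos(theta) = u.v/(|u||v|) = -24/sqrt(2176) = -0.514496
theta = acos(-0.514496) = 120.96 degrees

120.96 degrees


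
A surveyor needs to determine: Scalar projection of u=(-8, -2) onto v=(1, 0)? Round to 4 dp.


u.v = -8, |v| = sqrt(1) = 1
Scalar projection = u.v / |v| = -8 / sqrt(1) = -8

-8


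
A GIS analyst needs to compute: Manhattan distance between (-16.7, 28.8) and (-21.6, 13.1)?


|(-16.7)-(-21.6)| + |28.8-13.1| = 4.9 + 15.7 = 20.6

20.6


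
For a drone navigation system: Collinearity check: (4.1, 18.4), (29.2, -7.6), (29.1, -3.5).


Cross product: (29.2-4.1)*((-3.5)-18.4) - ((-7.6)-18.4)*(29.1-4.1)
= 100.31

No, not collinear


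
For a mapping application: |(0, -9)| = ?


|u| = sqrt(0^2 + (-9)^2) = sqrt(81) = 9

9


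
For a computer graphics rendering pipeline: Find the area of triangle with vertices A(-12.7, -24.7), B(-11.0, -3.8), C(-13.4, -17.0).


Area = |x_A(y_B-y_C) + x_B(y_C-y_A) + x_C(y_A-y_B)|/2
= |(-167.64) + (-84.7) + 280.06|/2
= 27.72/2 = 13.86

13.86


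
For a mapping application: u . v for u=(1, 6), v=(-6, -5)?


u . v = u_x*v_x + u_y*v_y = 1*(-6) + 6*(-5)
= (-6) + (-30) = -36

-36


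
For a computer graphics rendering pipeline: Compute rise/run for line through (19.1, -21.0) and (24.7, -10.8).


slope = (y2-y1)/(x2-x1) = ((-10.8)-(-21))/(24.7-19.1) = 10.2/5.6 = 1.8214

1.8214


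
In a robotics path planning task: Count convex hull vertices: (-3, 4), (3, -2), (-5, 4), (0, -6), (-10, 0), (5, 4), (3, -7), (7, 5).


Convex hull vertices (CCW): (-10, 0), (0, -6), (3, -7), (7, 5), (-5, 4)
Count = 5

5


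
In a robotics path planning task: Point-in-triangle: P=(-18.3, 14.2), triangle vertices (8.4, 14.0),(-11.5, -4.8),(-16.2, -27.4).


Cross products: AB x AP = -505.94, BC x BP = -242.98, CA x CP = 1110.3
All same sign? no

No, outside


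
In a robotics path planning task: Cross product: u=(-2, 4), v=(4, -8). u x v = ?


u x v = u_x*v_y - u_y*v_x = (-2)*(-8) - 4*4
= 16 - 16 = 0

0


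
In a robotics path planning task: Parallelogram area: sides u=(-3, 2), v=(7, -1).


|u x v| = |(-3)*(-1) - 2*7|
= |3 - 14| = 11

11


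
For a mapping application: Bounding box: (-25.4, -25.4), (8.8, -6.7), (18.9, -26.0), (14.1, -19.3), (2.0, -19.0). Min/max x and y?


x range: [-25.4, 18.9]
y range: [-26, -6.7]
Bounding box: (-25.4,-26) to (18.9,-6.7)

(-25.4,-26) to (18.9,-6.7)


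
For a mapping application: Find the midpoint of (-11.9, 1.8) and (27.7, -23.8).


M = (((-11.9)+27.7)/2, (1.8+(-23.8))/2)
= (7.9, -11)

(7.9, -11)


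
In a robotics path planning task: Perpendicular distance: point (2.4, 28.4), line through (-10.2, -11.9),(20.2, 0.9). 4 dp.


|cross product| = 1063.84
|line direction| = sqrt(1088) = 32.9848
Distance = 1063.84/sqrt(1088) = 32.2524

32.2524


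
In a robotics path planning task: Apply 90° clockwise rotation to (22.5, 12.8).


90° CW: (x,y) -> (y, -x)
(22.5,12.8) -> (12.8, -22.5)

(12.8, -22.5)


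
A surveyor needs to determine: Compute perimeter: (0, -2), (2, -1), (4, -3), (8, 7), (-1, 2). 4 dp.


Sides: (0, -2)->(2, -1): sqrt(5) = 2.236068, (2, -1)->(4, -3): sqrt(8) = 2.828427, (4, -3)->(8, 7): sqrt(116) = 10.77033, (8, 7)->(-1, 2): sqrt(106) = 10.29563, (-1, 2)->(0, -2): sqrt(17) = 4.123106
Sum = 30.253561
Perimeter = 30.2536

30.2536


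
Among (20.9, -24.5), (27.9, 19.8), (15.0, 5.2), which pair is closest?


d(P0,P1) = 44.8496, d(P0,P2) = 30.2804, d(P1,P2) = 19.4826
Closest: P1 and P2

Closest pair: (27.9, 19.8) and (15.0, 5.2), distance = 19.4826


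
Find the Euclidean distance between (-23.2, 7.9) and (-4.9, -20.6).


dx=18.3, dy=-28.5
d^2 = 18.3^2 + (-28.5)^2 = 1147.14
d = sqrt(1147.14) = 33.8695

33.8695


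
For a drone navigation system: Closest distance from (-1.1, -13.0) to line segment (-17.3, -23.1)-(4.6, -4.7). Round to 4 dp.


Project P onto AB: t = 0.6608 (clamped to [0,1])
Closest point on segment: (-2.8292, -10.9419)
Distance: 2.6881

2.6881


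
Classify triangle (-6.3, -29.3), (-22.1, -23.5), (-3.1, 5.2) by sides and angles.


Side lengths squared: AB^2=283.28, BC^2=1184.69, CA^2=1200.49
Sorted: [283.28, 1184.69, 1200.49]
By sides: Scalene, By angles: Acute

Scalene, Acute


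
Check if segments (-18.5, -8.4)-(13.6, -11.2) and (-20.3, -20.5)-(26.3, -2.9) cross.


Cross products: d1=532.18, d2=-163.26, d3=-393.45, d4=301.99
d1*d2 < 0 and d3*d4 < 0? yes

Yes, they intersect


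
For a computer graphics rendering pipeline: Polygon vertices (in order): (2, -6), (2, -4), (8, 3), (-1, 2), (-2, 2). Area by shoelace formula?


Shoelace sum: (2*(-4) - 2*(-6)) + (2*3 - 8*(-4)) + (8*2 - (-1)*3) + ((-1)*2 - (-2)*2) + ((-2)*(-6) - 2*2)
= 71
Area = |71|/2 = 35.5

35.5


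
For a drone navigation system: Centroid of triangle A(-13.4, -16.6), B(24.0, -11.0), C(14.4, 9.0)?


Centroid = ((x_A+x_B+x_C)/3, (y_A+y_B+y_C)/3)
= (((-13.4)+24+14.4)/3, ((-16.6)+(-11)+9)/3)
= (8.3333, -6.2)

(8.3333, -6.2)


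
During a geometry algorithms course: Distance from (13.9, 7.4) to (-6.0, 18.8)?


dx=-19.9, dy=11.4
d^2 = (-19.9)^2 + 11.4^2 = 525.97
d = sqrt(525.97) = 22.934

22.934


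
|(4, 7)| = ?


|u| = sqrt(4^2 + 7^2) = sqrt(65) = 8.0623

8.0623


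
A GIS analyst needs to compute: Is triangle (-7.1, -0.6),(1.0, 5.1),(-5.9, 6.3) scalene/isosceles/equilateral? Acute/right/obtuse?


Side lengths squared: AB^2=98.1, BC^2=49.05, CA^2=49.05
Sorted: [49.05, 49.05, 98.1]
By sides: Isosceles, By angles: Right

Isosceles, Right


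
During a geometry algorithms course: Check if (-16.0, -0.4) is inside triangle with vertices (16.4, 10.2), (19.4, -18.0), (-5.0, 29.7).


Cross products: AB x AP = -945.48, BC x BP = 1259.14, CA x CP = -858.64
All same sign? no

No, outside


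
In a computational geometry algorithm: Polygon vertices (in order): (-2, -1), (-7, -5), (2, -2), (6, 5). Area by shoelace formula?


Shoelace sum: ((-2)*(-5) - (-7)*(-1)) + ((-7)*(-2) - 2*(-5)) + (2*5 - 6*(-2)) + (6*(-1) - (-2)*5)
= 53
Area = |53|/2 = 26.5

26.5


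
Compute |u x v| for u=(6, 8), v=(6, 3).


|u x v| = |6*3 - 8*6|
= |18 - 48| = 30

30


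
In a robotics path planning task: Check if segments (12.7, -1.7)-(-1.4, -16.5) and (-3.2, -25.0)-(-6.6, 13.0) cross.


Cross products: d1=-683.42, d2=-97.3, d3=93.21, d4=-492.91
d1*d2 < 0 and d3*d4 < 0? no

No, they don't intersect


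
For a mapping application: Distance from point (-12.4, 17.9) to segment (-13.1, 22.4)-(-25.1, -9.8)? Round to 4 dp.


Project P onto AB: t = 0.1156 (clamped to [0,1])
Closest point on segment: (-14.4871, 18.6778)
Distance: 2.2274

2.2274


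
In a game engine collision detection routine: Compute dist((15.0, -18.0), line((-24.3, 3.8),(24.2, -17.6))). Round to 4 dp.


|cross product| = 216.28
|line direction| = sqrt(2810.21) = 53.0114
Distance = 216.28/sqrt(2810.21) = 4.0799

4.0799


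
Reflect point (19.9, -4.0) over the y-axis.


Reflection over y-axis: (x,y) -> (-x,y)
(19.9, -4) -> (-19.9, -4)

(-19.9, -4)


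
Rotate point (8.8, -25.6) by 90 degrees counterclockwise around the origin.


90° CCW: (x,y) -> (-y, x)
(8.8,-25.6) -> (25.6, 8.8)

(25.6, 8.8)


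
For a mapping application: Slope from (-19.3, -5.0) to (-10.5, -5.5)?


slope = (y2-y1)/(x2-x1) = ((-5.5)-(-5))/((-10.5)-(-19.3)) = (-0.5)/8.8 = -0.0568

-0.0568


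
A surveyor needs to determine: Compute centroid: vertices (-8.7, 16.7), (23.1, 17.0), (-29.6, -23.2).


Centroid = ((x_A+x_B+x_C)/3, (y_A+y_B+y_C)/3)
= (((-8.7)+23.1+(-29.6))/3, (16.7+17+(-23.2))/3)
= (-5.0667, 3.5)

(-5.0667, 3.5)


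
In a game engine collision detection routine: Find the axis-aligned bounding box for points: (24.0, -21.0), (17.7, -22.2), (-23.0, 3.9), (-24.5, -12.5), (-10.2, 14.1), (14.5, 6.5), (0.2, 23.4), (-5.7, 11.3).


x range: [-24.5, 24]
y range: [-22.2, 23.4]
Bounding box: (-24.5,-22.2) to (24,23.4)

(-24.5,-22.2) to (24,23.4)


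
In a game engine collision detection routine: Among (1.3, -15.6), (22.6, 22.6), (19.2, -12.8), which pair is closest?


d(P0,P1) = 43.7371, d(P0,P2) = 18.1177, d(P1,P2) = 35.5629
Closest: P0 and P2

Closest pair: (1.3, -15.6) and (19.2, -12.8), distance = 18.1177


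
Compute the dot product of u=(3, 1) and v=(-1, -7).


u . v = u_x*v_x + u_y*v_y = 3*(-1) + 1*(-7)
= (-3) + (-7) = -10

-10


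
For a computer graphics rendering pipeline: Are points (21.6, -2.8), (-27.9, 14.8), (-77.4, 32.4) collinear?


Cross product: ((-27.9)-21.6)*(32.4-(-2.8)) - (14.8-(-2.8))*((-77.4)-21.6)
= 0

Yes, collinear


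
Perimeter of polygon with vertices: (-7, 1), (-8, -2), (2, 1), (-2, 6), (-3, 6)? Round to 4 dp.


Sides: (-7, 1)->(-8, -2): sqrt(10) = 3.162278, (-8, -2)->(2, 1): sqrt(109) = 10.440307, (2, 1)->(-2, 6): sqrt(41) = 6.403124, (-2, 6)->(-3, 6): sqrt(1) = 1, (-3, 6)->(-7, 1): sqrt(41) = 6.403124
Sum = 27.408833
Perimeter = 27.4088

27.4088


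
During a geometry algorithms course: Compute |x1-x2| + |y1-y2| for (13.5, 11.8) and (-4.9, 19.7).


|13.5-(-4.9)| + |11.8-19.7| = 18.4 + 7.9 = 26.3

26.3


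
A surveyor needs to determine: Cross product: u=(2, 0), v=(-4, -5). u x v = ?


u x v = u_x*v_y - u_y*v_x = 2*(-5) - 0*(-4)
= (-10) - 0 = -10

-10


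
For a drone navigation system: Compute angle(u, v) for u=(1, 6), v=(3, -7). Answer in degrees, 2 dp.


u.v = -39, |u| = sqrt(37) = 6.0828, |v| = sqrt(58) = 7.6158
cos(theta) = u.v/(|u||v|) = -39/sqrt(2146) = -0.841879
theta = acos(-0.841879) = 147.34 degrees

147.34 degrees


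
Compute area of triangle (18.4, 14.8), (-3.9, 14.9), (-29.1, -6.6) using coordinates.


Area = |x_A(y_B-y_C) + x_B(y_C-y_A) + x_C(y_A-y_B)|/2
= |395.6 + 83.46 + 2.91|/2
= 481.97/2 = 240.985

240.985


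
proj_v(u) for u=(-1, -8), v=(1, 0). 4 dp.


u.v = -1, |v| = sqrt(1) = 1
Scalar projection = u.v / |v| = -1 / sqrt(1) = -1

-1


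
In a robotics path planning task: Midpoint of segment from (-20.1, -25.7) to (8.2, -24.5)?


M = (((-20.1)+8.2)/2, ((-25.7)+(-24.5))/2)
= (-5.95, -25.1)

(-5.95, -25.1)


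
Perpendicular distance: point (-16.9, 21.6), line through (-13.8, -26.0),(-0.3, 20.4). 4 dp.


|cross product| = 786.44
|line direction| = sqrt(2335.21) = 48.324
Distance = 786.44/sqrt(2335.21) = 16.2743

16.2743


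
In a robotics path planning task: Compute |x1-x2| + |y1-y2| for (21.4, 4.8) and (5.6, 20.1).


|21.4-5.6| + |4.8-20.1| = 15.8 + 15.3 = 31.1

31.1


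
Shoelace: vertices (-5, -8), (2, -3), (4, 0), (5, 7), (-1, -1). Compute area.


Shoelace sum: ((-5)*(-3) - 2*(-8)) + (2*0 - 4*(-3)) + (4*7 - 5*0) + (5*(-1) - (-1)*7) + ((-1)*(-8) - (-5)*(-1))
= 76
Area = |76|/2 = 38

38
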